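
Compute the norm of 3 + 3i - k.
√19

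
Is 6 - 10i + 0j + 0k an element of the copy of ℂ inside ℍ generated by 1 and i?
Yes. The quaternion 6 - 10i has j- and k-coefficients y = z = 0, so it lies in the complex subalgebra spanned by 1 and i.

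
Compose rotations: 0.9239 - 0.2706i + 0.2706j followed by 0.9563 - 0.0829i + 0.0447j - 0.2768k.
0.849 - 0.2605i + 0.375j - 0.2661k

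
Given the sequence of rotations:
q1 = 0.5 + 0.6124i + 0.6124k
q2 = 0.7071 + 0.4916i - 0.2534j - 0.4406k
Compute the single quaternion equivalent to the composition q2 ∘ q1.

q2 · q1 = 0.3223 + 0.5236i - 0.6976j + 0.3679k
0.3223 + 0.5236i - 0.6976j + 0.3679k


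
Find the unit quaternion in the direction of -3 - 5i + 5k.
-0.3906 - 0.6509i + 0.6509k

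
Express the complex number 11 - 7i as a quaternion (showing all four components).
11 - 7i + 0j + 0k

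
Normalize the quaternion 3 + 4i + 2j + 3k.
0.4867 + 0.6489i + 0.3244j + 0.4867k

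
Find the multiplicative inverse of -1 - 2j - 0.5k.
-0.1905 + 0.381j + 0.0952k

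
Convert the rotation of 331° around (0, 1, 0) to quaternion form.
-0.9681 + 0.2504j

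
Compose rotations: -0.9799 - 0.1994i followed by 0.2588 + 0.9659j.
-0.2536 - 0.0516i - 0.9465j + 0.1926k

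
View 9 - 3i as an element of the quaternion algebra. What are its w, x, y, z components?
9 - 3i + 0j + 0k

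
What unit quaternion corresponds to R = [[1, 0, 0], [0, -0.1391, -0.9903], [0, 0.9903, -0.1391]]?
0.6561 + 0.7547i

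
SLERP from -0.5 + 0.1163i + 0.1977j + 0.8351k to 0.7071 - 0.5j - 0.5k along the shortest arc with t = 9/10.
-0.6941 + 0.0122i + 0.4745j + 0.5412k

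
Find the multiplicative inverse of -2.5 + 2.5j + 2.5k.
-0.1333 - 0.1333j - 0.1333k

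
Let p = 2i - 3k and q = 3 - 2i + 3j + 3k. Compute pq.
13 + 15i - 3k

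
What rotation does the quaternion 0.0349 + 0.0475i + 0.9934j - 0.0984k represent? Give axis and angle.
axis = (0.0475, 0.994, -0.0985), θ = 176°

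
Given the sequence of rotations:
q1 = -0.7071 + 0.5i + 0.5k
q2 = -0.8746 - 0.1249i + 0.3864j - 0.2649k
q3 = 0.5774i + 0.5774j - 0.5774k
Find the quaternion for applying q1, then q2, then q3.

q2 · q1 = 0.8133 - 0.1558i - 0.3432j - 0.4432k
q3 · q2 · q1 = 0.0322 + 0.0155i + 0.8155j - 0.5778k
0.0322 + 0.0155i + 0.8155j - 0.5778k


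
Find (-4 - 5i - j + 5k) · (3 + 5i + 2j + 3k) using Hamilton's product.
-48i + 29j - 2k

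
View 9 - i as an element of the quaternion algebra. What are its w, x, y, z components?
9 - i + 0j + 0k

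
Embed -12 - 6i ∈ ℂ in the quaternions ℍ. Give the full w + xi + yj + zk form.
-12 - 6i + 0j + 0k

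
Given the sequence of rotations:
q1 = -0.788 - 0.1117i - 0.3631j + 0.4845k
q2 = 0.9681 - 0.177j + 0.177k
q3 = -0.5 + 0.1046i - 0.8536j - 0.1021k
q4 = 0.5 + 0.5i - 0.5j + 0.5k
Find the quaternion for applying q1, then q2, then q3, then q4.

q2 · q1 = -0.9129 - 0.1296i - 0.2318j + 0.3098k
q3 · q2 · q1 = 0.3038 - 0.3188i + 0.876j - 0.1966k
q4 · q3 · q2 · q1 = 0.8476 - 0.3472i + 0.225j + 0.3322k
0.8476 - 0.3472i + 0.225j + 0.3322k


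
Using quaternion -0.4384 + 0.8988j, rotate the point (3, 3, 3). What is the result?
(-4.211, 3, 0.517)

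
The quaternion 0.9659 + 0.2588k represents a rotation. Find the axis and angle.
axis = (0, 0, 1), θ = π/6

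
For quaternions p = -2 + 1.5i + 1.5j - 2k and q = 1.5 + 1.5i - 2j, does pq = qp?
No: pq = -2.25 - 4.75i + 3.25j - 8.25k ≠ -2.25 + 3.25i + 9.25j + 2.25k = qp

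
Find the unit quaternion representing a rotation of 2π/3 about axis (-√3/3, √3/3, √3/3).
0.5 - 0.5i + 0.5j + 0.5k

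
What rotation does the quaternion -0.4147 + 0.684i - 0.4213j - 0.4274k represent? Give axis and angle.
axis = (0.7517, -0.463, -0.4697), θ = 229°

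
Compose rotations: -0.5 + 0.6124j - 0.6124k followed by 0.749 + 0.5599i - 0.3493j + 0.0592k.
-0.1243 - 0.1023i + 0.9762j - 0.1454k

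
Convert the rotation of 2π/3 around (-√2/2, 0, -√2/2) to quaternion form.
0.5 - 0.6124i - 0.6124k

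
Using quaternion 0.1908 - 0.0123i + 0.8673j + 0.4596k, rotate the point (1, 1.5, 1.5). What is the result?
(-0.742, 2.223, 0.089)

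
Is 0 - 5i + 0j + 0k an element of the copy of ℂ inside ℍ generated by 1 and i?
Yes. The quaternion -5i has j- and k-coefficients y = z = 0, so it lies in the complex subalgebra spanned by 1 and i.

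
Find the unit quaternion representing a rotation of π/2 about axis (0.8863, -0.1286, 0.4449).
0.7071 + 0.6267i - 0.0909j + 0.3146k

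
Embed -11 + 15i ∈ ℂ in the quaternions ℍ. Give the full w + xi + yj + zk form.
-11 + 15i + 0j + 0k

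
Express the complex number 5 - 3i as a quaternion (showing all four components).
5 - 3i + 0j + 0k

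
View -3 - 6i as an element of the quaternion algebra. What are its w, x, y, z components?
-3 - 6i + 0j + 0k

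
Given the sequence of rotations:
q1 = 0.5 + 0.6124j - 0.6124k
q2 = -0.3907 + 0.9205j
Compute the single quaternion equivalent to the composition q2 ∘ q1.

q2 · q1 = -0.7591 - 0.5637i + 0.221j + 0.2393k
-0.7591 - 0.5637i + 0.221j + 0.2393k


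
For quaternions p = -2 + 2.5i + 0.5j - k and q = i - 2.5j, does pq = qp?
No: pq = -1.25 - 4.5i + 4j - 6.75k ≠ -1.25 + 0.5i + 6j + 6.75k = qp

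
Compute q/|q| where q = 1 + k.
0.7071 + 0.7071k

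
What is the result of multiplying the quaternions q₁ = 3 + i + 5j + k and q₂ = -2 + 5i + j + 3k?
-19 + 27i - 5j - 17k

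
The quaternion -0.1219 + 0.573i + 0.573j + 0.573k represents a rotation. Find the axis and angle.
axis = (√3/3, √3/3, √3/3), θ = 194°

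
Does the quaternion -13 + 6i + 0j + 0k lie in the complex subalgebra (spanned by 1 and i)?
Yes. The quaternion -13 + 6i has j- and k-coefficients y = z = 0, so it lies in the complex subalgebra spanned by 1 and i.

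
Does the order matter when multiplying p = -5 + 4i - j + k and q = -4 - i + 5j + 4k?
Yes: pq = 25 - 20i - 38j - 5k ≠ 25 - 2i - 4j - 43k = qp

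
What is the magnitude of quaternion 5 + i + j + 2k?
√31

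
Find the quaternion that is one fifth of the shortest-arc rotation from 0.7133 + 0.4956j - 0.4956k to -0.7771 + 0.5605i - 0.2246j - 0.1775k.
0.7852 - 0.1303i + 0.4722j - 0.3787k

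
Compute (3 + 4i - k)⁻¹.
0.1154 - 0.1538i + 0.0385k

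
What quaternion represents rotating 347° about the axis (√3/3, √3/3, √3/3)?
-0.9936 + 0.0654i + 0.0654j + 0.0654k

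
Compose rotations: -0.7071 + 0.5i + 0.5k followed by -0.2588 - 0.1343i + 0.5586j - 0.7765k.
0.6384 + 0.2449i - 0.7161j + 0.1404k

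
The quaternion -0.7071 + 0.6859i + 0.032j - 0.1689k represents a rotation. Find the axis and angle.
axis = (0.97, 0.0453, -0.2389), θ = 3π/2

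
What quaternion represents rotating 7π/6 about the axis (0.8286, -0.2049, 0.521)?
-0.2588 + 0.8004i - 0.1979j + 0.5032k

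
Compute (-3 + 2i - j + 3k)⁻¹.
-0.1304 - 0.087i + 0.0435j - 0.1304k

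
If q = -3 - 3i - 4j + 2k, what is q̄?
-3 + 3i + 4j - 2k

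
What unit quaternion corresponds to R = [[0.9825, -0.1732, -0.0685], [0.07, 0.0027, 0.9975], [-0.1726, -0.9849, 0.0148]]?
0.7071 - 0.7009i + 0.0368j + 0.086k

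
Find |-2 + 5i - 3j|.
√38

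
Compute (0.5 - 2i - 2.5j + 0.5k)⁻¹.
0.0465 + 0.186i + 0.2326j - 0.0465k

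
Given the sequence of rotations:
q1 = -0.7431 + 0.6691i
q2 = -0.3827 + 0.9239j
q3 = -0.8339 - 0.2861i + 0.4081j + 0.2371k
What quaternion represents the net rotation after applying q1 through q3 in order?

q2 · q1 = 0.2844 - 0.2561i - 0.6866j - 0.6182k
q3 · q2 · q1 = 0.1163 + 0.0427i + 0.451j + 0.8839k
0.1163 + 0.0427i + 0.451j + 0.8839k


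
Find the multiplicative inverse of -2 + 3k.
-0.1538 - 0.2308k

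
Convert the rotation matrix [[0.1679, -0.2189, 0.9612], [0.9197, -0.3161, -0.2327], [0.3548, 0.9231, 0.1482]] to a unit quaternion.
0.5 + 0.5779i + 0.3032j + 0.5693k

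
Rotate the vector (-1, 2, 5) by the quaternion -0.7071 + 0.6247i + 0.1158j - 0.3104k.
(-4.127, 3.528, -0.723)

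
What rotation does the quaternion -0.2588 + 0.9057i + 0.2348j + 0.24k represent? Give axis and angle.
axis = (0.9376, 0.2431, 0.2485), θ = 7π/6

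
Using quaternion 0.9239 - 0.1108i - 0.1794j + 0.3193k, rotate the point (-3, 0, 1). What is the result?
(-2.597, -1.799, 0.129)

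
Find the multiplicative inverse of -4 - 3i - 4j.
-0.0976 + 0.0732i + 0.0976j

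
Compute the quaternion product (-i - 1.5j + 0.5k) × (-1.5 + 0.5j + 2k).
-0.25 - 1.75i + 4.25j - 1.25k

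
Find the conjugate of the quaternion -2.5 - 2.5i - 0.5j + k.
-2.5 + 2.5i + 0.5j - k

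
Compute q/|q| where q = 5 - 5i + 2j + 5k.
0.5625 - 0.5625i + 0.225j + 0.5625k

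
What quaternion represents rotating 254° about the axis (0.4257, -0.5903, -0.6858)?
-0.6018 + 0.34i - 0.4714j - 0.5477k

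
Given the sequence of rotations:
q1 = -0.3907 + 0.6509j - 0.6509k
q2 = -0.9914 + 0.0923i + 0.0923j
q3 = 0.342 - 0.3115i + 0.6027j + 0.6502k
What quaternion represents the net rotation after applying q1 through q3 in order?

q2 · q1 = 0.3273 - 0.0961i - 0.6213j + 0.7054k
q3 · q2 · q1 = -0.0022 + 0.6943i + 0.142j + 0.7055k
-0.0022 + 0.6943i + 0.142j + 0.7055k


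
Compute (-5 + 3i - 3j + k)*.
-5 - 3i + 3j - k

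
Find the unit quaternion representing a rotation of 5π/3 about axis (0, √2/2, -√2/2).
-0.866 + 0.3536j - 0.3536k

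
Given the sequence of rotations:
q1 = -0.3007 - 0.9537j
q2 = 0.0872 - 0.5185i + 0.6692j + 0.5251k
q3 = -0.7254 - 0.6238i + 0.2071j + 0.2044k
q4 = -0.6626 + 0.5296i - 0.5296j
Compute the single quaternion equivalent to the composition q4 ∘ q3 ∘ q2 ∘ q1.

q2 · q1 = 0.612 + 0.6567i - 0.2844j + 0.3366k
q3 · q2 · q1 = -0.0442 - 0.7303i + 0.6772j - 0.0777k
q4 · q3 · q2 · q1 = 0.7747 + 0.5016i - 0.3842j + 0.0234k
0.7747 + 0.5016i - 0.3842j + 0.0234k


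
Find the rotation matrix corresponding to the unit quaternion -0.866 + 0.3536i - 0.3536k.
[[0.7499, -0.6124, -0.2501], [0.6124, 0.4999, 0.6124], [-0.2501, -0.6124, 0.7499]]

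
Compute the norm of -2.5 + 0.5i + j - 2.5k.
3.708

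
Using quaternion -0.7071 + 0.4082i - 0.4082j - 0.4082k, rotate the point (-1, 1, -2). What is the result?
(-1.732, -1.732, 0)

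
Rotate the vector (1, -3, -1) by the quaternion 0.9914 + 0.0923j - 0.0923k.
(0.234, -3.115, -1.115)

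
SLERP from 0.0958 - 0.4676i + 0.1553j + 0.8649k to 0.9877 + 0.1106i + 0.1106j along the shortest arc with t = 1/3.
0.5586 - 0.3425i + 0.185j + 0.7324k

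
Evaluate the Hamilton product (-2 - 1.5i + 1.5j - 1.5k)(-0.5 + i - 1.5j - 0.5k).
4 - 4.25i + 2.5k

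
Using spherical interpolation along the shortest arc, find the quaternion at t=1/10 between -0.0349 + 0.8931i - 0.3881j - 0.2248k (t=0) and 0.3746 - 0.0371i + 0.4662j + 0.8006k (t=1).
-0.08 + 0.8461i - 0.4243j - 0.3125k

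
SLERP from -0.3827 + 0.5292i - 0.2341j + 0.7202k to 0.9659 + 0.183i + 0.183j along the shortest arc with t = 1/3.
-0.7103 + 0.3347i - 0.2606j + 0.5617k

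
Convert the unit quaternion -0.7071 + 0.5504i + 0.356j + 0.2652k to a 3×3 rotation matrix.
[[0.6059, 0.7669, -0.2115], [0.0168, 0.2535, 0.9672], [0.7954, -0.5896, 0.1406]]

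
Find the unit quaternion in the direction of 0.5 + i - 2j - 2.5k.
0.1474 + 0.2949i - 0.5898j - 0.7372k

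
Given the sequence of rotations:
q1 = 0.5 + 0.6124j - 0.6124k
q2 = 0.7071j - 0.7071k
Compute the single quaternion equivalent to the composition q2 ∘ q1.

q2 · q1 = -0.8661 + 0.3535j - 0.3535k
-0.8661 + 0.3535j - 0.3535k


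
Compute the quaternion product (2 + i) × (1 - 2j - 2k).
2 + i - 2j - 6k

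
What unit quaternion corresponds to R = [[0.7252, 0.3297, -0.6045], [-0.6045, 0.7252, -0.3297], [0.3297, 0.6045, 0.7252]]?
0.891 + 0.2621i - 0.2621j - 0.2621k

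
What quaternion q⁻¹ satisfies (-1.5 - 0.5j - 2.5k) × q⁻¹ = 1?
-0.1714 + 0.0571j + 0.2857k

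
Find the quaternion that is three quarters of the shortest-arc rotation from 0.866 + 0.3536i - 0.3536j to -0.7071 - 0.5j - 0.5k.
0.8509 + 0.1086i + 0.3051j + 0.4137k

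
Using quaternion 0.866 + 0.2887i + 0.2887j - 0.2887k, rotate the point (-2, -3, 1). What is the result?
(-3, -2, 1)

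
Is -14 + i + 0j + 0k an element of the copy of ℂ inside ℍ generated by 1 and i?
Yes. The quaternion -14 + i has j- and k-coefficients y = z = 0, so it lies in the complex subalgebra spanned by 1 and i.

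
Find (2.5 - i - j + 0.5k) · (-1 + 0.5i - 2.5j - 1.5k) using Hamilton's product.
-3.75 + 5i - 6.5j - 1.25k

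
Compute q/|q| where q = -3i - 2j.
-0.8321i - 0.5547j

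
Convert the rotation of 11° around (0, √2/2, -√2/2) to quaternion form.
0.9954 + 0.0678j - 0.0678k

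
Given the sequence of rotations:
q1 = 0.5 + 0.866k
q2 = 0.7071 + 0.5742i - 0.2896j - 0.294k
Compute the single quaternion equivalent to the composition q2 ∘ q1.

q2 · q1 = 0.6082 + 0.0363i - 0.6421j + 0.4653k
0.6082 + 0.0363i - 0.6421j + 0.4653k


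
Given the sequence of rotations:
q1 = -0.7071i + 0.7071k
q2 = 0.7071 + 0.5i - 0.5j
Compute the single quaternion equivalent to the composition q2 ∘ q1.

q2 · q1 = 0.3535 - 0.8535i - 0.3535j + 0.1464k
0.3535 - 0.8535i - 0.3535j + 0.1464k


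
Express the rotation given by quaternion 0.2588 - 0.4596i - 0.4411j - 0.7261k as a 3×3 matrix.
[[-0.4436, 0.7813, 0.4391], [0.0296, -0.4769, 0.8785], [0.8957, 0.4027, 0.1884]]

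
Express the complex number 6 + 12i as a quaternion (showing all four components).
6 + 12i + 0j + 0k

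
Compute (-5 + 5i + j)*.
-5 - 5i - j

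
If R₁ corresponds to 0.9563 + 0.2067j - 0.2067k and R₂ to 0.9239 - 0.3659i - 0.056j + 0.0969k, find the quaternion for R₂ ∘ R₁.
0.9151 - 0.3584i + 0.0618j - 0.1739k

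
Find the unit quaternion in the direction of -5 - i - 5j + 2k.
-0.6742 - 0.1348i - 0.6742j + 0.2697k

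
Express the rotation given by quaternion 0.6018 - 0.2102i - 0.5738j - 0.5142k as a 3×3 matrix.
[[-0.1873, 0.8601, -0.4745], [-0.3777, 0.3828, 0.8431], [0.9068, 0.3371, 0.2531]]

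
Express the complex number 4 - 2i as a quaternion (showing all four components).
4 - 2i + 0j + 0k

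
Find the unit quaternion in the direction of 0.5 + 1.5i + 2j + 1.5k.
0.169 + 0.5071i + 0.6761j + 0.5071k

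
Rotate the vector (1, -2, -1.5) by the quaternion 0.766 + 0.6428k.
(2.143, 0.638, -1.5)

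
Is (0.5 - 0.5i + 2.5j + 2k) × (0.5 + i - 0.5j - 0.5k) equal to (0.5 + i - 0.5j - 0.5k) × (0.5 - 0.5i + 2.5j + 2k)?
No: pq = 3 + 2.75j - 1.5k ≠ 3 + 0.5i - 0.75j + 3k = qp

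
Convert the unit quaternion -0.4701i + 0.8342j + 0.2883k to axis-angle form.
axis = (-0.4701, 0.8342, 0.2883), θ = π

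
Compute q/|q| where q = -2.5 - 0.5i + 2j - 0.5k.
-0.7625 - 0.1525i + 0.61j - 0.1525k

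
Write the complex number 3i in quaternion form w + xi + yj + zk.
0 + 3i + 0j + 0k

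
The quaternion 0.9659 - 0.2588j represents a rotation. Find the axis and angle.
axis = (0, -1, 0), θ = π/6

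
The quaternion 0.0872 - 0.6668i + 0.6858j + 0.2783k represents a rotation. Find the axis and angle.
axis = (-0.6694, 0.6884, 0.2794), θ = 170°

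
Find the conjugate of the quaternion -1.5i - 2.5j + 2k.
1.5i + 2.5j - 2k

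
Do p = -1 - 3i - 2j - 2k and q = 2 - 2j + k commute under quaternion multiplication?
No: pq = -4 - 12i + j + k ≠ -4 - 5j - 11k = qp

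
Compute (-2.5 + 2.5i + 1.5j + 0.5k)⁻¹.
-0.1667 - 0.1667i - 0.1j - 0.0333k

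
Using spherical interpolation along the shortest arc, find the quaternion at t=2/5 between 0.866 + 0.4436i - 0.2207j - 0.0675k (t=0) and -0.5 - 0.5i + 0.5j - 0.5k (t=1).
0.7694 + 0.4999i - 0.3576j + 0.1737k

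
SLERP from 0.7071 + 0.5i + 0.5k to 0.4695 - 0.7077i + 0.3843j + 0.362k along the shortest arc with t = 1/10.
0.7509 + 0.3829i + 0.0547j + 0.5353k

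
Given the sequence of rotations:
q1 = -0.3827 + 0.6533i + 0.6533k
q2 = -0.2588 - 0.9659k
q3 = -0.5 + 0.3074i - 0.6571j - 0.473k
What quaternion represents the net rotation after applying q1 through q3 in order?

q2 · q1 = 0.7301 - 0.1691i - 0.631j + 0.2006k
q3 · q2 · q1 = -0.6328 - 0.1213i - 0.1459j - 0.7507k
-0.6328 - 0.1213i - 0.1459j - 0.7507k


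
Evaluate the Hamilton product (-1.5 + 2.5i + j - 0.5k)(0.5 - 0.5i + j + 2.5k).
0.75 + 5i - 7j - k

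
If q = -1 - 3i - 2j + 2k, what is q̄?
-1 + 3i + 2j - 2k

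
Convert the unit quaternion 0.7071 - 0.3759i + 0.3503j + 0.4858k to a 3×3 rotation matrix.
[[0.2826, -0.9504, 0.1302], [0.4237, 0.2454, 0.8719], [-0.8606, -0.1912, 0.472]]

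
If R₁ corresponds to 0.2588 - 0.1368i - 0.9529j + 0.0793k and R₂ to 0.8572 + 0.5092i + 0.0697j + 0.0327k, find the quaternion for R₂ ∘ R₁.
0.3553 + 0.0512i - 0.8436j - 0.3992k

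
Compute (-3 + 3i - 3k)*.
-3 - 3i + 3k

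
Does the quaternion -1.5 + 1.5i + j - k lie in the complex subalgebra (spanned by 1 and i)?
No. The quaternion -1.5 + 1.5i + j - k has j-coefficient y = 1 and k-coefficient z = -1, not both zero, so it does not lie in the complex subalgebra spanned by 1 and i.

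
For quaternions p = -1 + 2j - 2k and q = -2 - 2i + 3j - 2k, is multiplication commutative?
No: pq = -8 + 4i - 3j + 10k ≠ -8 - 11j + 2k = qp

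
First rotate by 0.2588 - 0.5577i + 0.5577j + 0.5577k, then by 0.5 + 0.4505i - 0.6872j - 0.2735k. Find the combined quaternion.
0.9164 - 0.393i + 0.0023j + 0.0761k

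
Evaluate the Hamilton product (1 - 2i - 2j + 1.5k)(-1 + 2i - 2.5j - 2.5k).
1.75 + 12.75i - 2.5j + 5k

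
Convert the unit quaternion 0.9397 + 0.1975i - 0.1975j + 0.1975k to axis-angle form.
axis = (√3/3, -√3/3, √3/3), θ = 40°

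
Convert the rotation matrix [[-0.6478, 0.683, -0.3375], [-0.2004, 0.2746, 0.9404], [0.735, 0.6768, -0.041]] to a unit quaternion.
-0.3827 + 0.1722i + 0.7006j + 0.5771k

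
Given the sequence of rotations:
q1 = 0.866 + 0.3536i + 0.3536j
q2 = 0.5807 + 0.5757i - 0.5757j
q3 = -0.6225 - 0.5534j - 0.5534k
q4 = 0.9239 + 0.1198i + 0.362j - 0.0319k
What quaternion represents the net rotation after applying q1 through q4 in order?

q2 · q1 = 0.5029 + 0.7039i - 0.2932j + 0.4071k
q3 · q2 · q1 = -0.25 - 0.8257i - 0.4853j - 0.1422k
q4 · q3 · q2 · q1 = 0.0391 - 0.8598i - 0.4955j + 0.1174k
0.0391 - 0.8598i - 0.4955j + 0.1174k


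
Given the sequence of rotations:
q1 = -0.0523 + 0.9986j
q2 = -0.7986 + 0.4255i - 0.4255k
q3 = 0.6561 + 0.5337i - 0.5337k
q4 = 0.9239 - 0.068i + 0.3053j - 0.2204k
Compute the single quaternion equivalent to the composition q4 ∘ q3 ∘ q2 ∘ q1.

q2 · q1 = 0.0418 + 0.4027i - 0.7975j + 0.4472k
q3 · q2 · q1 = 0.0512 - 0.1391i - 0.9768j - 0.1545k
q4 · q3 · q2 · q1 = 0.302 - 0.3945i - 0.8667j - 0.0451k
0.302 - 0.3945i - 0.8667j - 0.0451k


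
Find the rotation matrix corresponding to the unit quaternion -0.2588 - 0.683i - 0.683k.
[[0.067, -0.3535, 0.933], [0.3535, -0.866, -0.3535], [0.933, 0.3535, 0.067]]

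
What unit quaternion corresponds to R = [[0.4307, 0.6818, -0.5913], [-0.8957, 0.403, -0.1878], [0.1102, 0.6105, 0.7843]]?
0.809 + 0.2467i - 0.2168j - 0.4875k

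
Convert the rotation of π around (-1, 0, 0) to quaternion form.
-i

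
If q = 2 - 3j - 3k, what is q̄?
2 + 3j + 3k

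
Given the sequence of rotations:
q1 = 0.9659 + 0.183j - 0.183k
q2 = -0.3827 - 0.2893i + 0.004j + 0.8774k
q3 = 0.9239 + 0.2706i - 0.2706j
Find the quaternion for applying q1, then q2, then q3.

q2 · q1 = -0.2098 - 0.4407i - 0.1191j + 0.8646k
q3 · q2 · q1 = -0.1068 - 0.6979i - 0.2872j + 0.6473k
-0.1068 - 0.6979i - 0.2872j + 0.6473k


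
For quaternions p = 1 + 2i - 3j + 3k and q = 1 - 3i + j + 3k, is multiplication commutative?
No: pq = 1 - 13i - 17j - k ≠ 1 + 11i + 13j + 13k = qp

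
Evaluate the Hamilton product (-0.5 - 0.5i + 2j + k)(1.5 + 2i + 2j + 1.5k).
-5.25 - 0.75i + 4.75j - 4.25k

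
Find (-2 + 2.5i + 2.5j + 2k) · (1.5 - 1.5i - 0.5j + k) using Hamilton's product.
10.25i - 0.75j + 3.5k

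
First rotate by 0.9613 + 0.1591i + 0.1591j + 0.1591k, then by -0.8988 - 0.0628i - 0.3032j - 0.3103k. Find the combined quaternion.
-0.7564 - 0.2022i - 0.4738j - 0.403k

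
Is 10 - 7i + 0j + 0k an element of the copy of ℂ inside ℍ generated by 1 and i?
Yes. The quaternion 10 - 7i has j- and k-coefficients y = z = 0, so it lies in the complex subalgebra spanned by 1 and i.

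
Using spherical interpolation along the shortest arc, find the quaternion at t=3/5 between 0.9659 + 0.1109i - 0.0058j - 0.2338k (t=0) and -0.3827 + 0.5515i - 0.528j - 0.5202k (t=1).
0.805 - 0.3552i + 0.3938j + 0.2659k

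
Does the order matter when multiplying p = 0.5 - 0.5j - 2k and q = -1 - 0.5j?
Yes: pq = -0.75 - i + 0.25j + 2k ≠ -0.75 + i + 0.25j + 2k = qp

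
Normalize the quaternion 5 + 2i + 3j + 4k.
0.6804 + 0.2722i + 0.4082j + 0.5443k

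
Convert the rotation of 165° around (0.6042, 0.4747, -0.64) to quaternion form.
0.1305 + 0.599i + 0.4706j - 0.6345k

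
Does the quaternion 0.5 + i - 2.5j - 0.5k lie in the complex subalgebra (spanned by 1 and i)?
No. The quaternion 0.5 + i - 2.5j - 0.5k has j-coefficient y = -2.5 and k-coefficient z = -0.5, not both zero, so it does not lie in the complex subalgebra spanned by 1 and i.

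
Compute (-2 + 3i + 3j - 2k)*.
-2 - 3i - 3j + 2k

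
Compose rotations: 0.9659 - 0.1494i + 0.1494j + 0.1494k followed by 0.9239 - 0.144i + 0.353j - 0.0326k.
0.823 - 0.2195i + 0.5054j + 0.1378k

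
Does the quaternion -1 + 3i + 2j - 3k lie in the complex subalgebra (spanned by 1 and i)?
No. The quaternion -1 + 3i + 2j - 3k has j-coefficient y = 2 and k-coefficient z = -3, not both zero, so it does not lie in the complex subalgebra spanned by 1 and i.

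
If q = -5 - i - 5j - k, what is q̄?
-5 + i + 5j + k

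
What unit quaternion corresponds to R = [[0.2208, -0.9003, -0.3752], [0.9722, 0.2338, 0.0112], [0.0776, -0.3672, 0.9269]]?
0.7716 - 0.1226i - 0.1467j + 0.6067k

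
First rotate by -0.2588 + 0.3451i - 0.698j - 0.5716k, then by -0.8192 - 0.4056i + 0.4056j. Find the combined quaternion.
0.6351 - 0.4096i + 0.235j + 0.6114k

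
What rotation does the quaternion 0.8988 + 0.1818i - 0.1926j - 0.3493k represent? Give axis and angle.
axis = (0.4147, -0.4394, -0.7968), θ = 52°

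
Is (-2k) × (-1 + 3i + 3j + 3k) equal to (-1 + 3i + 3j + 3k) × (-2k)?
No: pq = 6 + 6i - 6j + 2k ≠ 6 - 6i + 6j + 2k = qp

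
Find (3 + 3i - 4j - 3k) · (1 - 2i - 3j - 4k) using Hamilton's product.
-15 + 4i + 5j - 32k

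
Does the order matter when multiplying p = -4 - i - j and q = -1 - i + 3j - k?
Yes: pq = 6 + 6i - 12j ≠ 6 + 4i - 10j + 8k = qp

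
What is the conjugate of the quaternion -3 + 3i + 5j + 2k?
-3 - 3i - 5j - 2k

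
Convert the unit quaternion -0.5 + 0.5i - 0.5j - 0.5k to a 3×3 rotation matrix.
[[0, -1, 0], [0, 0, 1], [-1, 0, 0]]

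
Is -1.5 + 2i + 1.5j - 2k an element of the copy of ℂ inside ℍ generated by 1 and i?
No. The quaternion -1.5 + 2i + 1.5j - 2k has j-coefficient y = 1.5 and k-coefficient z = -2, not both zero, so it does not lie in the complex subalgebra spanned by 1 and i.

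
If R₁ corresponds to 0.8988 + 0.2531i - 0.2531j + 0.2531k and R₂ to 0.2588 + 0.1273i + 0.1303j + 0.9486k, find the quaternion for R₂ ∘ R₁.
-0.0067 + 0.453i + 0.2595j + 0.8529k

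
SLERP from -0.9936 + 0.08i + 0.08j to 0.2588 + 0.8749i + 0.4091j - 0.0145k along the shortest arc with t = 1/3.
-0.9335 - 0.337i - 0.1227j + 0.0067k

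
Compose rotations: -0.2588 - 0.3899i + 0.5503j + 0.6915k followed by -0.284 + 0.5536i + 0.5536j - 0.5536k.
0.3675 + 0.6549i - 0.4665j + 0.4674k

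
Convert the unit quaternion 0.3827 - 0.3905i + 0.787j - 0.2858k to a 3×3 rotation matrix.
[[-0.4021, -0.3959, 0.8256], [-0.8334, 0.5317, -0.151], [-0.3792, -0.7487, -0.5437]]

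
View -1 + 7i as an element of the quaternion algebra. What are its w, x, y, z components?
-1 + 7i + 0j + 0k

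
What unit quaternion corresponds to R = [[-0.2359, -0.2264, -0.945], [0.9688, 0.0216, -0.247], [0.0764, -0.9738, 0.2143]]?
0.5 - 0.3634i - 0.5107j + 0.5976k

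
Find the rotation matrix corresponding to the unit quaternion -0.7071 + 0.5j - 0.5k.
[[0, -0.7071, -0.7071], [0.7071, 0.5, -0.5], [0.7071, -0.5, 0.5]]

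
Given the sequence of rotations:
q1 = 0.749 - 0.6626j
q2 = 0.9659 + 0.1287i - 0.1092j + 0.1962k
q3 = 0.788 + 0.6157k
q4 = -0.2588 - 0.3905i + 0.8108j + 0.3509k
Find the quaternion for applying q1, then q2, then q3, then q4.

q2 · q1 = 0.6511 + 0.2264i - 0.7218j + 0.0617k
q3 · q2 · q1 = 0.4751 + 0.6228i - 0.4294j + 0.4495k
q4 · q3 · q2 · q1 = 0.3107 + 0.1684i + 0.8904j - 0.2869k
0.3107 + 0.1684i + 0.8904j - 0.2869k


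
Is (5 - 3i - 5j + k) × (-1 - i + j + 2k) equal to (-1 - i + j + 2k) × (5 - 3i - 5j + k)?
No: pq = -5 - 13i + 15j + k ≠ -5 + 9i + 5j + 17k = qp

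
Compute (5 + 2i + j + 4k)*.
5 - 2i - j - 4k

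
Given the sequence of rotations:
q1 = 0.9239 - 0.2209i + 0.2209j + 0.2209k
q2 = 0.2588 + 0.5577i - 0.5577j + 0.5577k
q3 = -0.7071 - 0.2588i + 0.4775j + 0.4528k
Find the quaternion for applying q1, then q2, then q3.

q2 · q1 = 0.3623 + 0.2117i - 0.7045j + 0.5724k
q3 · q2 · q1 = -0.1242 + 0.3489i + 0.9151j - 0.1595k
-0.1242 + 0.3489i + 0.9151j - 0.1595k


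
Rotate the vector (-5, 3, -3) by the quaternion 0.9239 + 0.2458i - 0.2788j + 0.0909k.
(-3.644, 3.948, -3.76)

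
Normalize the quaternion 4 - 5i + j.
0.6172 - 0.7715i + 0.1543j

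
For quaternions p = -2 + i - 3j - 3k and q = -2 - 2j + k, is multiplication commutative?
No: pq = 1 - 11i + 9j + 2k ≠ 1 + 7i + 11j + 6k = qp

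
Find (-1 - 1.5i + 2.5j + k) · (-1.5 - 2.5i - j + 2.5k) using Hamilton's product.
-2.25 + 12i - 1.5j + 3.75k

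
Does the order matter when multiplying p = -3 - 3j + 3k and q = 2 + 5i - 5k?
Yes: pq = 9 + 9j + 36k ≠ 9 - 30i - 21j + 6k = qp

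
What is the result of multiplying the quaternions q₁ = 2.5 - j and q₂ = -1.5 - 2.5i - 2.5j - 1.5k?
-6.25 - 4.75i - 4.75j - 6.25k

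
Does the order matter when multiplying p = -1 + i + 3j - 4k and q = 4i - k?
Yes: pq = -8 - 7i - 15j - 11k ≠ -8 - i + 15j + 13k = qp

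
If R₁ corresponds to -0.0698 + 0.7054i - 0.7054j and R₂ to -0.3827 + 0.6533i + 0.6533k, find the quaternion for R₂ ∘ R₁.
-0.4341 + 0.1453i + 0.7308j - 0.5064k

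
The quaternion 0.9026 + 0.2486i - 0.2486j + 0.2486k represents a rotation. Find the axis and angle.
axis = (√3/3, -√3/3, √3/3), θ = 51°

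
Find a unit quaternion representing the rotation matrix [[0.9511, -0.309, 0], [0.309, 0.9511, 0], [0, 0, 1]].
0.9877 + 0.1564k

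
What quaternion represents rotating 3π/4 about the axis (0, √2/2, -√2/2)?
0.3827 + 0.6533j - 0.6533k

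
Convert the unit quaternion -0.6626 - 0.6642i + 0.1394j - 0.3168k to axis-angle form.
axis = (-0.8868, 0.1861, -0.423), θ = 263°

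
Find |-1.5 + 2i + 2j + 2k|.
3.775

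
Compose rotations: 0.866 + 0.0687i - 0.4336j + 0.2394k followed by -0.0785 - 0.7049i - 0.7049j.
-0.3252 - 0.7846i - 0.4077j + 0.3353k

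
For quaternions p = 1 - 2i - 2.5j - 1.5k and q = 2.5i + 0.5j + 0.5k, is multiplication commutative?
No: pq = 7 + 2i - 2.25j + 5.75k ≠ 7 + 3i + 3.25j - 4.75k = qp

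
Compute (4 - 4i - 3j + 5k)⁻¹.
0.0606 + 0.0606i + 0.0455j - 0.0758k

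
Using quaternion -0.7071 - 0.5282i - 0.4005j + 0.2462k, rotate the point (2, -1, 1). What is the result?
(0.651, -1.115, -2.082)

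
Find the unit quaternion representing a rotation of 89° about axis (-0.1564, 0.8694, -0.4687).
0.7133 - 0.1096i + 0.6094j - 0.3285k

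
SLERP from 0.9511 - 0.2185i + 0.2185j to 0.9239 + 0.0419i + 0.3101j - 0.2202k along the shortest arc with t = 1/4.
0.9556 - 0.1547i + 0.2445j - 0.0562k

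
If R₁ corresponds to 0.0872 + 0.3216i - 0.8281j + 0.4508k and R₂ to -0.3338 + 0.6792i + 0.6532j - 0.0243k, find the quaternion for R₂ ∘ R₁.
0.3043 + 0.2262i + 0.0194j - 0.9251k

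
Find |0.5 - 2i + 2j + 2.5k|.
3.808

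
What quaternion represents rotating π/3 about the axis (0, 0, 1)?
0.866 + 0.5k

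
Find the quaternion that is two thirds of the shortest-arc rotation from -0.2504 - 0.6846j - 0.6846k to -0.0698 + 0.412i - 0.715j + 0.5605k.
-0.1749 + 0.3412i - 0.9122j + 0.1442k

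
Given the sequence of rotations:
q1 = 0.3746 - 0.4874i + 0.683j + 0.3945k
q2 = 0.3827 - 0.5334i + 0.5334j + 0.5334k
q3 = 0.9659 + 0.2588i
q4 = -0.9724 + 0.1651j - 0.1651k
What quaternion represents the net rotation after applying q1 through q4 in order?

q2 · q1 = -0.6914 - 0.5402i + 0.4116j + 0.2465k
q3 · q2 · q1 = -0.528 - 0.7007i + 0.3338j + 0.3446k
q4 · q3 · q2 · q1 = 0.5152 + 0.7934i - 0.2961j - 0.1322k
0.5152 + 0.7934i - 0.2961j - 0.1322k


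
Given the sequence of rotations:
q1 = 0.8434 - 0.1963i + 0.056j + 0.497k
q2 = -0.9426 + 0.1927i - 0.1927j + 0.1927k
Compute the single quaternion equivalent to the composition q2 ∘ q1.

q2 · q1 = -0.8421 + 0.241i - 0.3489j - 0.333k
-0.8421 + 0.241i - 0.3489j - 0.333k


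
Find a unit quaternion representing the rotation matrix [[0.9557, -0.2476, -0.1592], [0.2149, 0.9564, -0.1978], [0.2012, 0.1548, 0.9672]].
0.9848 + 0.0895i - 0.0915j + 0.1174k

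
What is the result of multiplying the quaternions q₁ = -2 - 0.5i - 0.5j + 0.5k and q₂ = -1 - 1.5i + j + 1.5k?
1 + 2.25i - 1.5j - 4.75k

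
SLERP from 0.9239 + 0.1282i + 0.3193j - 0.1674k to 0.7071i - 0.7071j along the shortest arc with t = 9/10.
0.1334 - 0.6675i + 0.7321j - 0.0242k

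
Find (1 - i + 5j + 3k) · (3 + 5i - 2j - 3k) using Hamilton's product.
27 - 7i + 25j - 17k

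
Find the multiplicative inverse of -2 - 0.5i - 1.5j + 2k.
-0.1905 + 0.0476i + 0.1429j - 0.1905k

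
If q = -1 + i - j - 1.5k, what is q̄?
-1 - i + j + 1.5k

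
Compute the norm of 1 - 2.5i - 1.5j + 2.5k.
3.969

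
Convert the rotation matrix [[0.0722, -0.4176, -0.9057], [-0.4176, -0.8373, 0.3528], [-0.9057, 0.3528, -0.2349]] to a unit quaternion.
0.7322i - 0.2852j - 0.6185k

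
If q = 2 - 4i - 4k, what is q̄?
2 + 4i + 4k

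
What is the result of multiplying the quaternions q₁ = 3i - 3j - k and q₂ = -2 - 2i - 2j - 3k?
-3 + i + 17j - 10k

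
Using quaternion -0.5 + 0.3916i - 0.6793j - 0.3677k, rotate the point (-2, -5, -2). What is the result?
(4.103, -3.568, 1.854)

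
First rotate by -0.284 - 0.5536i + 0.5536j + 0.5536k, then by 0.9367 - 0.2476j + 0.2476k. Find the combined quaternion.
-0.266 - 0.7927i + 0.4518j + 0.3112k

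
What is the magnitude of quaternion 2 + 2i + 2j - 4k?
√28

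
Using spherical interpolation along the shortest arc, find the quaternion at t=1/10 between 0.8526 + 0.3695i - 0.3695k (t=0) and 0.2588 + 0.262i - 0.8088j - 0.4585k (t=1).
0.8288 + 0.3774i - 0.0982j - 0.4012k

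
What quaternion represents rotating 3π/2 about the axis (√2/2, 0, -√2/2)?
-0.7071 + 0.5i - 0.5k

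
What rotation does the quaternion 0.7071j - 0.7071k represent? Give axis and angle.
axis = (0, √2/2, -√2/2), θ = π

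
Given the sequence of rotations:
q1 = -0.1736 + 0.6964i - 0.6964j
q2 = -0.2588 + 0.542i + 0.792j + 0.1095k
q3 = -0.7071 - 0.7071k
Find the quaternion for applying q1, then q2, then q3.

q2 · q1 = 0.219 - 0.1981i + 0.119j - 0.948k
q3 · q2 · q1 = -0.8252 + 0.2242i + 0.0559j + 0.5155k
-0.8252 + 0.2242i + 0.0559j + 0.5155k


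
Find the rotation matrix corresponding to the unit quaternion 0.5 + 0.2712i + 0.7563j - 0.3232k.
[[-0.3529, 0.7334, 0.581], [0.087, 0.644, -0.7601], [-0.9316, -0.2177, -0.2911]]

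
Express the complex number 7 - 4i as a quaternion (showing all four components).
7 - 4i + 0j + 0k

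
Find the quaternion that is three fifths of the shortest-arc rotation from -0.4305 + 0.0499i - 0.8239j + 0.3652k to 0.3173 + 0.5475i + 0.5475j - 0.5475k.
-0.386 - 0.3255i - 0.7009j + 0.5038k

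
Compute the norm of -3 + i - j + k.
√12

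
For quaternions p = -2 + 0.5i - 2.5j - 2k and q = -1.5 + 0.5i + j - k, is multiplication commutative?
No: pq = 3.25 + 2.75i + 1.25j + 6.75k ≠ 3.25 - 6.25i + 2.25j + 3.25k = qp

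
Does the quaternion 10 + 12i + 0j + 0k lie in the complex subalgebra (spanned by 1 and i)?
Yes. The quaternion 10 + 12i has j- and k-coefficients y = z = 0, so it lies in the complex subalgebra spanned by 1 and i.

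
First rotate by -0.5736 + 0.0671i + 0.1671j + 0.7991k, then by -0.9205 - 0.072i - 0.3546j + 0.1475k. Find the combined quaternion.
0.4742 - 0.3285i + 0.117j - 0.8084k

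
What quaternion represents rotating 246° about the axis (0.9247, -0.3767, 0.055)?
-0.5446 + 0.7755i - 0.3159j + 0.0461k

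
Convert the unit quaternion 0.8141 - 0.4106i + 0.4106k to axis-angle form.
axis = (-√2/2, 0, √2/2), θ = 71°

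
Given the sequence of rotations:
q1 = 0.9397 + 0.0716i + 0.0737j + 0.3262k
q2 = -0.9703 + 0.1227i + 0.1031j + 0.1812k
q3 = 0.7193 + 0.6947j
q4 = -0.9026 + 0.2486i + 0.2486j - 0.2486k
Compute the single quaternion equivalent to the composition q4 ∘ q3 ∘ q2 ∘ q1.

q2 · q1 = -0.9873 + 0.0661i - 0.0017j - 0.1446k
q3 · q2 · q1 = -0.709 - 0.0529i - 0.6871j - 0.1499k
q4 · q3 · q2 · q1 = 0.7866 - 0.3366i + 0.4943j + 0.1539k
0.7866 - 0.3366i + 0.4943j + 0.1539k


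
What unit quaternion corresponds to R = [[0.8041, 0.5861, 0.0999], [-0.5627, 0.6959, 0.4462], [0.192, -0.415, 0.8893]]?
0.9205 - 0.2339i - 0.025j - 0.312k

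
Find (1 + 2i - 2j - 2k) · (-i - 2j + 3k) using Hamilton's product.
4 - 11i - 6j - 3k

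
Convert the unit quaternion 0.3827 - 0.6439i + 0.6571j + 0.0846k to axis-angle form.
axis = (-0.697, 0.7112, 0.0916), θ = 3π/4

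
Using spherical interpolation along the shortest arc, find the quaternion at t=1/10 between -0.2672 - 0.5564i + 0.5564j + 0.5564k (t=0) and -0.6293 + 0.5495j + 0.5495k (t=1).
-0.312 - 0.5083i + 0.5676j + 0.5676k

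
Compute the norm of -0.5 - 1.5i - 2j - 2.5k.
3.571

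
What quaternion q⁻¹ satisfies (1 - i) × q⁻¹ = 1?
0.5 + 0.5i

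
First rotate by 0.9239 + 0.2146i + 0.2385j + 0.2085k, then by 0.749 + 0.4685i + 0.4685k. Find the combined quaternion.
0.4938 + 0.4818i + 0.1815j + 0.7008k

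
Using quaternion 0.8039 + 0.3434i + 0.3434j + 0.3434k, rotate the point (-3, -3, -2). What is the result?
(-2.212, -3.316, -2.472)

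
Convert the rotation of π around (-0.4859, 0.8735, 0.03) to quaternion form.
-0.4859i + 0.8735j + 0.03k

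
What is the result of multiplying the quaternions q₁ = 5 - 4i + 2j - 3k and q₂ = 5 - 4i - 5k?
-6 - 50i + 2j - 32k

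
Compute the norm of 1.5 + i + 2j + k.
2.872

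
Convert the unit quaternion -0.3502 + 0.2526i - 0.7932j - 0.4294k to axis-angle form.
axis = (0.2697, -0.8468, -0.4584), θ = 221°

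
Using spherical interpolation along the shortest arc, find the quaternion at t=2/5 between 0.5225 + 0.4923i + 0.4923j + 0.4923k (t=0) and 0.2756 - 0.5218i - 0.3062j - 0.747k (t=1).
0.2185 + 0.5562i + 0.4595j + 0.6571k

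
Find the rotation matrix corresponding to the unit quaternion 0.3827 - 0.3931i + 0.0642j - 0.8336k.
[[-0.398, 0.5876, 0.7045], [-0.6885, -0.6988, 0.1938], [0.6062, -0.4079, 0.6827]]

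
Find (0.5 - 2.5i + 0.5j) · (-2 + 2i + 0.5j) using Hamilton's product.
3.75 + 6i - 0.75j - 2.25k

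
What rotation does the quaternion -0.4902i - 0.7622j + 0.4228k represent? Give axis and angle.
axis = (-0.4902, -0.7622, 0.4228), θ = π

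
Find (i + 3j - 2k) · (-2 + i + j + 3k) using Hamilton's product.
2 + 9i - 11j + 2k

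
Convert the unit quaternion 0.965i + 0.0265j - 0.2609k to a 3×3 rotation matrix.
[[0.8625, 0.0511, -0.5035], [0.0511, -0.9986, -0.0138], [-0.5035, -0.0138, -0.8639]]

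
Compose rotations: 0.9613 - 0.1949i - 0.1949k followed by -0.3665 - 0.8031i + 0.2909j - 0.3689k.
-0.5807 - 0.7573i + 0.195j - 0.2265k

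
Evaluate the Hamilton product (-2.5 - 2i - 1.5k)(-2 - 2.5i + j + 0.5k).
0.75 + 11.75i + 2.25j - 0.25k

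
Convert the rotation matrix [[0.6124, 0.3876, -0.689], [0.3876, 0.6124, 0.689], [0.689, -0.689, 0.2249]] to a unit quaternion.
0.7826 - 0.4402i - 0.4402j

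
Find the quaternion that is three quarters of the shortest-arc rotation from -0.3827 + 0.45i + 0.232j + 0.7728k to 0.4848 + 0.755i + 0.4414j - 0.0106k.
0.2904 + 0.8021i + 0.4585j + 0.2493k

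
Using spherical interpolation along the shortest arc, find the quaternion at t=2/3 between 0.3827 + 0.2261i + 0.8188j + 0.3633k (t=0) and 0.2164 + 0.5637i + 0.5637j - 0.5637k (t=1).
0.3151 + 0.5124i + 0.7495j - 0.2765k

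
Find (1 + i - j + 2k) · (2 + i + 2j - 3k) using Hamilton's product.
9 + 2i + 5j + 4k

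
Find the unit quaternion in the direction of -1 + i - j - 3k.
-0.2887 + 0.2887i - 0.2887j - 0.866k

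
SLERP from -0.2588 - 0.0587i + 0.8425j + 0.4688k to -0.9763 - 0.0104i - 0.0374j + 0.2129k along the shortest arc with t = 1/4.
-0.5349 - 0.0531i + 0.7025j + 0.4664k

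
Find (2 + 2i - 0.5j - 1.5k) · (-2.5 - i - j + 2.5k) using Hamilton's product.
0.25 - 9.75i - 4.25j + 6.25k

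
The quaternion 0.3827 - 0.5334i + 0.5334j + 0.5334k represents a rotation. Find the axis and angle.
axis = (-√3/3, √3/3, √3/3), θ = 3π/4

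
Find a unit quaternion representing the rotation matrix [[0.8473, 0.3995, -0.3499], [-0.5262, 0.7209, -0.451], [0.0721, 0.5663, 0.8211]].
0.9205 + 0.2763i - 0.1146j - 0.2514k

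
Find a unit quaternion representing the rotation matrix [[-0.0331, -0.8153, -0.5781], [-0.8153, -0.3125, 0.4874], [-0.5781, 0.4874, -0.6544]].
0.6953i - 0.5863j - 0.4157k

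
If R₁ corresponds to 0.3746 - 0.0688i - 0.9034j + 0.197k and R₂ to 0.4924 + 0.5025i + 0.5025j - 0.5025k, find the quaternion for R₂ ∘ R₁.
0.772 - 0.2006i - 0.321j - 0.5106k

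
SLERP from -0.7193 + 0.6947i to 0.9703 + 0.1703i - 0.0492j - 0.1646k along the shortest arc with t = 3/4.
-0.9883 + 0.0642i + 0.0396j + 0.1323k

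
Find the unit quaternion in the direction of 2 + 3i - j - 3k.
0.417 + 0.6255i - 0.2085j - 0.6255k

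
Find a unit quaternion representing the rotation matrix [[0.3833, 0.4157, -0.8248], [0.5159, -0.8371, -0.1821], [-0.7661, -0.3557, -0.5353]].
-0.0523 + 0.83i + 0.2806j - 0.4792k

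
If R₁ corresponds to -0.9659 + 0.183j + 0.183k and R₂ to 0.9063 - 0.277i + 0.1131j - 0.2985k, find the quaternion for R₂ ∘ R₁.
-0.8415 + 0.3429i + 0.1073j + 0.4035k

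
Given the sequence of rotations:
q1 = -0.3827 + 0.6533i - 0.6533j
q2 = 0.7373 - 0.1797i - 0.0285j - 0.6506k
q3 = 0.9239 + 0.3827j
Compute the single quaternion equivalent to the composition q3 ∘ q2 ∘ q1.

q2 · q1 = -0.1834 + 0.1254i - 0.8958j + 0.385k
q3 · q2 · q1 = 0.1734 + 0.2632i - 0.8978j + 0.3077k
0.1734 + 0.2632i - 0.8978j + 0.3077k


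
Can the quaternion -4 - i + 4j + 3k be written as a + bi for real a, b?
No. The quaternion -4 - i + 4j + 3k has j-coefficient y = 4 and k-coefficient z = 3, not both zero, so it does not lie in the complex subalgebra spanned by 1 and i.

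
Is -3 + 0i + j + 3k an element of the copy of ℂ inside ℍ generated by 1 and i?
No. The quaternion -3 + j + 3k has j-coefficient y = 1 and k-coefficient z = 3, not both zero, so it does not lie in the complex subalgebra spanned by 1 and i.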